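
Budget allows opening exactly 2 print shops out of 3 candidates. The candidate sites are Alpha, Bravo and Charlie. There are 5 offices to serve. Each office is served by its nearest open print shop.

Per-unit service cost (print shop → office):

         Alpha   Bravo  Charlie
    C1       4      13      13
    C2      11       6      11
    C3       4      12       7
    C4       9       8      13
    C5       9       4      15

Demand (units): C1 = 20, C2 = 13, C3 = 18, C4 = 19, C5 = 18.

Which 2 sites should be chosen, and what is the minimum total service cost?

Choose Alpha and Bravo; total service cost 454.

With exactly 2 open, each office uses its cheapest among the chosen.
{Alpha, Bravo}: C1→Alpha 4·20=80, C2→Bravo 6·13=78, C3→Alpha 4·18=72, C4→Bravo 8·19=152, C5→Bravo 4·18=72. Service cost 454.
{Alpha, Charlie}: service cost 628
{Bravo, Charlie}: service cost 688
Among all 3 size-2 choices, {Alpha, Bravo} is lowest.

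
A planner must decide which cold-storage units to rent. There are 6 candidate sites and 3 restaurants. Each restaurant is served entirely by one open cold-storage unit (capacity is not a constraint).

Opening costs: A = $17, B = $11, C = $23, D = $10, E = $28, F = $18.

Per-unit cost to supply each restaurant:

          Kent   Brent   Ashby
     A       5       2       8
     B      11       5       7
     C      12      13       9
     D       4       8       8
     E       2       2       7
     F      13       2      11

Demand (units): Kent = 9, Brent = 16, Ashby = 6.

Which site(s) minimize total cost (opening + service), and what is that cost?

For any fixed open set, each restaurant goes to its cheapest open site; total = fixed + service.
{E}: Kent→E 2·9=18, Brent→E 2·16=32, Ashby→E 7·6=42. Service 92; fixed 28; total 120.
{D, E}: Kent→E 2·9=18, Brent→E 2·16=32, Ashby→E 7·6=42. Service 92; fixed 38; total 130.
{B, E}: service 92 + fixed 39 = 131
{A, B, C, D, E, F}: service 92 + fixed 107 = 199
No other subset beats 120.

Open E only; minimum total cost 120.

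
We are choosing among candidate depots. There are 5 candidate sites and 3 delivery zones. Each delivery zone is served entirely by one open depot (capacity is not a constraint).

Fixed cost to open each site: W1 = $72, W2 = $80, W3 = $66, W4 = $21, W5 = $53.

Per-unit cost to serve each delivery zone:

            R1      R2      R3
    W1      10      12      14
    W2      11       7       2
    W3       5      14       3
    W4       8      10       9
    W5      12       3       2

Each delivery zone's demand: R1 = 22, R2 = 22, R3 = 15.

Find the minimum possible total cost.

For any fixed open set, each delivery zone goes to its cheapest open site; total = fixed + service.
{W3, W5}: R1→W3 5·22=110, R2→W5 3·22=66, R3→W5 2·15=30. Service 206; fixed 119; total 325.
{W3, W4, W5}: R1→W3 5·22=110, R2→W5 3·22=66, R3→W5 2·15=30. Service 206; fixed 140; total 346.
{W4, W5}: service 272 + fixed 74 = 346
{W1, W2, W3, W4, W5}: service 206 + fixed 292 = 498
No other subset beats 325.

Minimum total cost: 325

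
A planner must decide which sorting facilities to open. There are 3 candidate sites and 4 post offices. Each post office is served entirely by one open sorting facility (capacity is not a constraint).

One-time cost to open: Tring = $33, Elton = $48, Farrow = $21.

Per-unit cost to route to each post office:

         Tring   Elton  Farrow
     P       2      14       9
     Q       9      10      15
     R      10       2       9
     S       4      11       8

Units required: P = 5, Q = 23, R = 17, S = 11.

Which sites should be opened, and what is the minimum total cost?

For any fixed open set, each post office goes to its cheapest open site; total = fixed + service.
{Tring, Elton}: P→Tring 2·5=10, Q→Tring 9·23=207, R→Elton 2·17=34, S→Tring 4·11=44. Service 295; fixed 81; total 376.
{Tring, Elton, Farrow}: P→Tring 2·5=10, Q→Tring 9·23=207, R→Elton 2·17=34, S→Tring 4·11=44. Service 295; fixed 102; total 397.
{Tring}: service 431 + fixed 33 = 464
{Farrow}: P→Farrow 9·5=45, Q→Farrow 15·23=345, R→Farrow 9·17=153, S→Farrow 8·11=88. Service 631; fixed 21; total 652.
No other subset beats 376.

Open Tring and Elton; minimum total cost 376.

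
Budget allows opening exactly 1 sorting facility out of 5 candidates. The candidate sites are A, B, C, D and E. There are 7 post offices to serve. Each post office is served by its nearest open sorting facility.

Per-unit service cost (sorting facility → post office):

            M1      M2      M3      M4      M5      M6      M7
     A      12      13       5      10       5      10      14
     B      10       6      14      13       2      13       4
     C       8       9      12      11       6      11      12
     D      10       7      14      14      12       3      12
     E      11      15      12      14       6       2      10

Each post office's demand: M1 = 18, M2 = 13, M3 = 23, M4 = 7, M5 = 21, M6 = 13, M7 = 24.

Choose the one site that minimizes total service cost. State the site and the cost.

Choose B only; total service cost 978.

With exactly 1 open, each post office uses its cheapest among the chosen.
{B}: M1→B 10·18=180, M2→B 6·13=78, M3→B 14·23=322, M4→B 13·7=91, M5→B 2·21=42, M6→B 13·13=169, M7→B 4·24=96. Service cost 978.
{A}: service cost 1141
{E}: service cost 1159
Among all 5 size-1 choices, {B} is lowest.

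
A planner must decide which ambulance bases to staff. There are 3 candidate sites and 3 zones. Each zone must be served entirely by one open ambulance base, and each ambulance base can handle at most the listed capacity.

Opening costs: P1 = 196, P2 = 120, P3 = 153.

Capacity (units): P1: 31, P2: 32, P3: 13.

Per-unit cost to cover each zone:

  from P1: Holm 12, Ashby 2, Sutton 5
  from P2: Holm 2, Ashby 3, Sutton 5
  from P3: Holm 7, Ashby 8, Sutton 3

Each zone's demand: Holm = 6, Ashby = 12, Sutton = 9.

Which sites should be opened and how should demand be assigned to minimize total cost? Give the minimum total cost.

Minimum total cost: 213

Open {P2}: Holm→P2 2·6=12, Ashby→P2 3·12=36, Sutton→P2 5·9=45.
Loads: P2 carries 27/32. Service 93; fixed 120; total 213.
Next best feasible plan costs 337.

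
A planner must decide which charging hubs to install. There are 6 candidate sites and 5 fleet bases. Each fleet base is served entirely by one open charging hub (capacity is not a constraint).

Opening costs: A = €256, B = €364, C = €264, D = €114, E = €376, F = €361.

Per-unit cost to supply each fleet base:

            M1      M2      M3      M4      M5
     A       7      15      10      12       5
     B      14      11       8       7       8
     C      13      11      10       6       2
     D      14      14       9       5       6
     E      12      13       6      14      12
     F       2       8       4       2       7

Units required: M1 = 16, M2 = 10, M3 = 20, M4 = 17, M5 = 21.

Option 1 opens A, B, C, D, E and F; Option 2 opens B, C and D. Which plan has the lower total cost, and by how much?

Option 2 is cheaper by 656.

Option 1: {A, B, C, D, E, F}: M1→F 2·16=32, M2→F 8·10=80, M3→F 4·20=80, M4→F 2·17=34, M5→C 2·21=42. Service 268; fixed 1735; total 2003.
Option 2: {B, C, D}: M1→C 13·16=208, M2→B 11·10=110, M3→B 8·20=160, M4→D 5·17=85, M5→C 2·21=42. Service 605; fixed 742; total 1347.
Difference: |2003 − 1347| = 656.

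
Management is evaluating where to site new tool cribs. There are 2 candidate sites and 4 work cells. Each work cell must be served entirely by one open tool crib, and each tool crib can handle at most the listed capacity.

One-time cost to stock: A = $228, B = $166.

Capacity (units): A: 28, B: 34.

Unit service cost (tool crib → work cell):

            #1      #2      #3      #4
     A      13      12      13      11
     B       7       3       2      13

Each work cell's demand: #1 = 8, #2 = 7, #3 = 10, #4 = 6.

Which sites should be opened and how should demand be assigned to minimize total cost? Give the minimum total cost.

Minimum total cost: 341

Open {B}: #1→B 7·8=56, #2→B 3·7=21, #3→B 2·10=20, #4→B 13·6=78.
Loads: B carries 31/34. Service 175; fixed 166; total 341.
Next best feasible plan costs 557.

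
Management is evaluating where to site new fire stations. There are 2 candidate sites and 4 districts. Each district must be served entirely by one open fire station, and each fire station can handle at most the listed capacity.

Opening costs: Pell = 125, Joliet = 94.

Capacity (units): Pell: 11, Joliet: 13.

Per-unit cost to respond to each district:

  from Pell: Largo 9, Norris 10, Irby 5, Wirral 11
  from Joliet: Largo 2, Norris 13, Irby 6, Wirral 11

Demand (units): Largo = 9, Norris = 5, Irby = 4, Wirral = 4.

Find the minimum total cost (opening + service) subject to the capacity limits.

Minimum total cost: 351

Open {Pell, Joliet}: Largo→Joliet 2·9=18, Norris→Pell 10·5=50, Irby→Pell 5·4=20, Wirral→Joliet 11·4=44.
Loads: Pell carries 9/11, Joliet carries 13/13. Service 132; fixed 219; total 351.
Next best feasible plan costs 355.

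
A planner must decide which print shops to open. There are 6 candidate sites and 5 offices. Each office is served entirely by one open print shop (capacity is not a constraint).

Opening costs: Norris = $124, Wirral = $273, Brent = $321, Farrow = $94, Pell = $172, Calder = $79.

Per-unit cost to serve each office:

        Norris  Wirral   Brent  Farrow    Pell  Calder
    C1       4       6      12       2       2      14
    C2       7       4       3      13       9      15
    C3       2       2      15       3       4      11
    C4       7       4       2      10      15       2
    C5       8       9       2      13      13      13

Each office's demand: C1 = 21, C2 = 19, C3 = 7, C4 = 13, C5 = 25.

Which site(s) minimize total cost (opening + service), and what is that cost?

For any fixed open set, each office goes to its cheapest open site; total = fixed + service.
{Brent, Farrow}: C1→Farrow 2·21=42, C2→Brent 3·19=57, C3→Farrow 3·7=21, C4→Brent 2·13=26, C5→Brent 2·25=50. Service 196; fixed 415; total 611.
{Norris}: C1→Norris 4·21=84, C2→Norris 7·19=133, C3→Norris 2·7=14, C4→Norris 7·13=91, C5→Norris 8·25=200. Service 522; fixed 124; total 646.
{Norris, Calder}: C1→Norris 4·21=84, C2→Norris 7·19=133, C3→Norris 2·7=14, C4→Calder 2·13=26, C5→Norris 8·25=200. Service 457; fixed 203; total 660.
{Norris, Wirral, Brent, Farrow, Pell, Calder}: service 189 + fixed 1063 = 1252
No other subset beats 611.

Open Brent and Farrow; minimum total cost 611.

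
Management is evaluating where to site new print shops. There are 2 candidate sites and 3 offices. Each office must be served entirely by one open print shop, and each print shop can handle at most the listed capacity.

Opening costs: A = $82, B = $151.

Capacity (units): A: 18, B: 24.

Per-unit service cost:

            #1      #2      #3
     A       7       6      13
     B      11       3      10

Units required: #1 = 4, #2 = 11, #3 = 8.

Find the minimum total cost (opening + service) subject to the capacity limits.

Minimum total cost: 308

Open {B}: #1→B 11·4=44, #2→B 3·11=33, #3→B 10·8=80.
Loads: B carries 23/24. Service 157; fixed 151; total 308.
Next best feasible plan costs 374.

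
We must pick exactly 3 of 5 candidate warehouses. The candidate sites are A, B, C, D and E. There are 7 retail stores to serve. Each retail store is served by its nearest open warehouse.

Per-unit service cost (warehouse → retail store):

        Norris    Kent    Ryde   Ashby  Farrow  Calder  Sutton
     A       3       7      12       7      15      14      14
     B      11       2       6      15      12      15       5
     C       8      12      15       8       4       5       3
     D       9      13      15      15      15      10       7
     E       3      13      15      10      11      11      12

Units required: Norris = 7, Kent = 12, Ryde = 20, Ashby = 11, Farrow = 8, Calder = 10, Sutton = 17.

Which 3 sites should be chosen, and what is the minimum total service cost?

With exactly 3 open, each retail store uses its cheapest among the chosen.
{A, B, C}: Norris→A 3·7=21, Kent→B 2·12=24, Ryde→B 6·20=120, Ashby→A 7·11=77, Farrow→C 4·8=32, Calder→C 5·10=50, Sutton→C 3·17=51. Service cost 375.
{B, C, E}: service cost 386
{B, C, D}: service cost 421
Among all 10 size-3 choices, {A, B, C} is lowest.

Choose A, B and C; total service cost 375.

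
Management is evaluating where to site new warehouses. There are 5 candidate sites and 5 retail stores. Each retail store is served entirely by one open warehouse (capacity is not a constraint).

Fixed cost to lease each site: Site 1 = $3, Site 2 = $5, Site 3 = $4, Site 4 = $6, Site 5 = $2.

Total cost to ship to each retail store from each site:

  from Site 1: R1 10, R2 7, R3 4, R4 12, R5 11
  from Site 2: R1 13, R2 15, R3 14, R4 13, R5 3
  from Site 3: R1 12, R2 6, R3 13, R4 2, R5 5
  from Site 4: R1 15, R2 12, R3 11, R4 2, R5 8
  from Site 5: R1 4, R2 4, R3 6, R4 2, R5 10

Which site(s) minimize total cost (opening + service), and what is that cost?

For any fixed open set, each retail store goes to its cheapest open site; total = fixed + service.
{Site 2, Site 5}: R1→Site 5 4, R2→Site 5 4, R3→Site 5 6, R4→Site 5 2, R5→Site 2 3. Service 19; fixed 7; total 26.
{Site 1, Site 2, Site 5}: R1→Site 5 4, R2→Site 5 4, R3→Site 1 4, R4→Site 5 2, R5→Site 2 3. Service 17; fixed 10; total 27.
{Site 3, Site 5}: service 21 + fixed 6 = 27
{Site 1, Site 2, Site 3, Site 4, Site 5}: service 17 + fixed 20 = 37
No other subset beats 26.

Open Site 2 and Site 5; minimum total cost 26.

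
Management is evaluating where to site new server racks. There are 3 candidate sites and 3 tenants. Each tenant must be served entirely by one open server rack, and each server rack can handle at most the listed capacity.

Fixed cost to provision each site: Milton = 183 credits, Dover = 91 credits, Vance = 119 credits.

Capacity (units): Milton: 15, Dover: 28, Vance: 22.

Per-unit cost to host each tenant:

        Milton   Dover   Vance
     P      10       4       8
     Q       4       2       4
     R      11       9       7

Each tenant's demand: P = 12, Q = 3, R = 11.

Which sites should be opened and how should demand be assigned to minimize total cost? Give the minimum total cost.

Minimum total cost: 244

Open {Dover}: P→Dover 4·12=48, Q→Dover 2·3=6, R→Dover 9·11=99.
Loads: Dover carries 26/28. Service 153; fixed 91; total 244.
Next best feasible plan costs 341.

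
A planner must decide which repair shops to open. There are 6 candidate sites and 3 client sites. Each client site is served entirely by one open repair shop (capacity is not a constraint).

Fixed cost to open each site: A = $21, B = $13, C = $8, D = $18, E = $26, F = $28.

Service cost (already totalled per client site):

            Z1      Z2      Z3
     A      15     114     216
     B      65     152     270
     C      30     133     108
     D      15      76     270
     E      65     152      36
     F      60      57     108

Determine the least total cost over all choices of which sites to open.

Minimum total cost: 171

For any fixed open set, each client site goes to its cheapest open site; total = fixed + service.
{D, E}: Z1→D 15, Z2→D 76, Z3→E 36. Service 127; fixed 44; total 171.
{C, D, E}: service 127 + fixed 52 = 179
{D, E, F}: service 108 + fixed 72 = 180
{A, B, C, D, E, F}: service 108 + fixed 114 = 222
No other subset beats 171.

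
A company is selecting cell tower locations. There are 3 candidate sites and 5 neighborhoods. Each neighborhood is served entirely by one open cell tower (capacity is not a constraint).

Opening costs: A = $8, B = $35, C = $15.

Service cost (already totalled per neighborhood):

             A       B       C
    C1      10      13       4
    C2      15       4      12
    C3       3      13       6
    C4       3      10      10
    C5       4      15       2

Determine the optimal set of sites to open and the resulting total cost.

For any fixed open set, each neighborhood goes to its cheapest open site; total = fixed + service.
{A}: C1→A 10, C2→A 15, C3→A 3, C4→A 3, C5→A 4. Service 35; fixed 8; total 43.
{A, C}: C1→C 4, C2→C 12, C3→A 3, C4→A 3, C5→C 2. Service 24; fixed 23; total 47.
{C}: C1→C 4, C2→C 12, C3→C 6, C4→C 10, C5→C 2. Service 34; fixed 15; total 49.
{A, B, C}: C1→C 4, C2→B 4, C3→A 3, C4→A 3, C5→C 2. Service 16; fixed 58; total 74.
No other subset beats 43.

Open A only; minimum total cost 43.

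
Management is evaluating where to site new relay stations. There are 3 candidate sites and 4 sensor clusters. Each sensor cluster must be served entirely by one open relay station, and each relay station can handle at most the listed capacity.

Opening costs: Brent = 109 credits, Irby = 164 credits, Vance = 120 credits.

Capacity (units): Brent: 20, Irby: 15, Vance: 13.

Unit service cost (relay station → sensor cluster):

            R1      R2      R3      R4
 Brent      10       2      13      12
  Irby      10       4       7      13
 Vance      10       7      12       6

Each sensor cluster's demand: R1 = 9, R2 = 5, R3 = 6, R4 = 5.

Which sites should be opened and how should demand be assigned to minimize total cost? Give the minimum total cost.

Minimum total cost: 431

Open {Brent, Vance}: R1→Brent 10·9=90, R2→Brent 2·5=10, R3→Vance 12·6=72, R4→Vance 6·5=30.
Loads: Brent carries 14/20, Vance carries 11/13. Service 202; fixed 229; total 431.
Next best feasible plan costs 437.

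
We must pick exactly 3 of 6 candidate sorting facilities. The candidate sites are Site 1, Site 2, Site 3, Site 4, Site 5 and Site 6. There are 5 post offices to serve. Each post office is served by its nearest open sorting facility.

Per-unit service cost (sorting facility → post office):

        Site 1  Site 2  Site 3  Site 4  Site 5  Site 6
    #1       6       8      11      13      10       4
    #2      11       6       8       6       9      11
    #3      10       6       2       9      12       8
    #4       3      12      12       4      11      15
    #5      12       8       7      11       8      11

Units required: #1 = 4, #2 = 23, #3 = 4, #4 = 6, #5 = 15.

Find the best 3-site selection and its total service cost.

With exactly 3 open, each post office uses its cheapest among the chosen.
{Site 3, Site 4, Site 6}: #1→Site 6 4·4=16, #2→Site 4 6·23=138, #3→Site 3 2·4=8, #4→Site 4 4·6=24, #5→Site 3 7·15=105. Service cost 291.
{Site 1, Site 2, Site 3}: service cost 293
{Site 1, Site 3, Site 4}: service cost 293
Among all 20 size-3 choices, {Site 3, Site 4, Site 6} is lowest.

Choose Site 3, Site 4 and Site 6; total service cost 291.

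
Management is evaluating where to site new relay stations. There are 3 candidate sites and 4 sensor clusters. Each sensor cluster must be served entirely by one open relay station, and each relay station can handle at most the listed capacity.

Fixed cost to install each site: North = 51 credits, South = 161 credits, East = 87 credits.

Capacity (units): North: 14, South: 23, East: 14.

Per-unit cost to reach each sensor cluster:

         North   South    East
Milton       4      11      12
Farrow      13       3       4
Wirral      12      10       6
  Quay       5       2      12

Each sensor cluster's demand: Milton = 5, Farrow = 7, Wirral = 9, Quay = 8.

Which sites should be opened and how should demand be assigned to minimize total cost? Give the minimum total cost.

Open {North, South}: Milton→North 4·5=20, Farrow→South 3·7=21, Wirral→North 12·9=108, Quay→South 2·8=16.
Loads: North carries 14/14, South carries 15/23. Service 165; fixed 212; total 377.
Next best feasible plan costs 383.

Minimum total cost: 377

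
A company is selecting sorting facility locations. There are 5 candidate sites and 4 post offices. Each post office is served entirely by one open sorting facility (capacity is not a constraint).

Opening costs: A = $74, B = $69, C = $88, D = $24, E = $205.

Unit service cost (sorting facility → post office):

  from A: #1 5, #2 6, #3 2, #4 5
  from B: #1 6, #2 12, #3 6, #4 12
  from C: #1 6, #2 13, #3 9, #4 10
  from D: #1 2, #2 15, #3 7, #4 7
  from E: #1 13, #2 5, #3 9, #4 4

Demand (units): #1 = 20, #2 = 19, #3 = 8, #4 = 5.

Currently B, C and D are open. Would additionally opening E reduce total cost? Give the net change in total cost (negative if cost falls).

Current service cost with {B, C, D}: 351.
Adding E: each post office re-picks its cheapest; new service cost 203, saving 148.
Extra fixed cost: 205. Net change = 205 − 148 = 57.
(Totals: 532 → 589.)

No — net change +57 (cost rises by 57).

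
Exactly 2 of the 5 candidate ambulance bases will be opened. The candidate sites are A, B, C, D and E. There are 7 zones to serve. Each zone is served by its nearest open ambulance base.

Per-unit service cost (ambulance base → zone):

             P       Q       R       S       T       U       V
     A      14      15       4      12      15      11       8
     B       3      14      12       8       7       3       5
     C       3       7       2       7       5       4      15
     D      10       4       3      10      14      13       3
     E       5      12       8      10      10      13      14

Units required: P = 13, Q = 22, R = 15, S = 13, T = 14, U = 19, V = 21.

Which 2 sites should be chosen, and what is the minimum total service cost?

Choose C and D; total service cost 457.

With exactly 2 open, each zone uses its cheapest among the chosen.
{C, D}: P→C 3·13=39, Q→D 4·22=88, R→C 2·15=30, S→C 7·13=91, T→C 5·14=70, U→C 4·19=76, V→D 3·21=63. Service cost 457.
{B, D}: service cost 494
{B, C}: service cost 546
Among all 10 size-2 choices, {C, D} is lowest.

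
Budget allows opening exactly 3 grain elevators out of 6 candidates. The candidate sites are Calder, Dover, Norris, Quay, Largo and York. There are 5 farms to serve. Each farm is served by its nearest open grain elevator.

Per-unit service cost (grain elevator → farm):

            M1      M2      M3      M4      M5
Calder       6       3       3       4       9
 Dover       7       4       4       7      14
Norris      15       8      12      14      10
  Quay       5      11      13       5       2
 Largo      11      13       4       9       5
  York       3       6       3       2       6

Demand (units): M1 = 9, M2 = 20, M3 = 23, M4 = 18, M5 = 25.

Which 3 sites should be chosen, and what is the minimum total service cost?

Choose Calder, Quay and York; total service cost 242.

With exactly 3 open, each farm uses its cheapest among the chosen.
{Calder, Quay, York}: M1→York 3·9=27, M2→Calder 3·20=60, M3→Calder 3·23=69, M4→York 2·18=36, M5→Quay 2·25=50. Service cost 242.
{Dover, Quay, York}: service cost 262
{Calder, Dover, Quay}: service cost 296
Among all 20 size-3 choices, {Calder, Quay, York} is lowest.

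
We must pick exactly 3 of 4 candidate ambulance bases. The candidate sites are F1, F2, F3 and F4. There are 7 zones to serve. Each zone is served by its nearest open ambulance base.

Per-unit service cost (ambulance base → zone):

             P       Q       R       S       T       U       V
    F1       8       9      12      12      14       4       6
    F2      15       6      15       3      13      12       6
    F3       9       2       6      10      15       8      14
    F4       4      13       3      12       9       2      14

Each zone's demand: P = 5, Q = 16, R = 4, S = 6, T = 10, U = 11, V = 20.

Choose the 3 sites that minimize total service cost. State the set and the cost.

Choose F2, F3 and F4; total service cost 314.

With exactly 3 open, each zone uses its cheapest among the chosen.
{F2, F3, F4}: P→F4 4·5=20, Q→F3 2·16=32, R→F4 3·4=12, S→F2 3·6=18, T→F4 9·10=90, U→F4 2·11=22, V→F2 6·20=120. Service cost 314.
{F1, F3, F4}: service cost 356
{F1, F2, F4}: service cost 378
Among all 4 size-3 choices, {F2, F3, F4} is lowest.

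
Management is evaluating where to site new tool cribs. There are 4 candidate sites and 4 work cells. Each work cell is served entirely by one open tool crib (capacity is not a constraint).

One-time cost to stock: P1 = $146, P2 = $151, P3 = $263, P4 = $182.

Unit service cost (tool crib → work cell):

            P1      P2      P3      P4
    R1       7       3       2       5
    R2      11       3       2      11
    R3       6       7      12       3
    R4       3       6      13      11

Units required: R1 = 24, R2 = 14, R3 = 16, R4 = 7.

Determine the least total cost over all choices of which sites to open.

For any fixed open set, each work cell goes to its cheapest open site; total = fixed + service.
{P2}: R1→P2 3·24=72, R2→P2 3·14=42, R3→P2 7·16=112, R4→P2 6·7=42. Service 268; fixed 151; total 419.
{P1, P2}: R1→P2 3·24=72, R2→P2 3·14=42, R3→P1 6·16=96, R4→P1 3·7=21. Service 231; fixed 297; total 528.
{P2, P4}: R1→P2 3·24=72, R2→P2 3·14=42, R3→P4 3·16=48, R4→P2 6·7=42. Service 204; fixed 333; total 537.
{P1, P2, P3, P4}: R1→P3 2·24=48, R2→P3 2·14=28, R3→P4 3·16=48, R4→P1 3·7=21. Service 145; fixed 742; total 887.
No other subset beats 419.

Minimum total cost: 419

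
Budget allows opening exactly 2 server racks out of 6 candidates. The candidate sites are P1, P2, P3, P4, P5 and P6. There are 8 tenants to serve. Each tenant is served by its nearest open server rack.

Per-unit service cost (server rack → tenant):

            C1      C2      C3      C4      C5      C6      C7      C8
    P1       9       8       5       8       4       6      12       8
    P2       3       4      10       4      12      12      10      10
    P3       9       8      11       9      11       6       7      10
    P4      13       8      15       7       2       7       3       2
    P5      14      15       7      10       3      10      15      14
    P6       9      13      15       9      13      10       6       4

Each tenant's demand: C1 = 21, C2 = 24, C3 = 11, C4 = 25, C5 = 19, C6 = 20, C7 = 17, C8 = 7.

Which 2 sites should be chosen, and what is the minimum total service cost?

With exactly 2 open, each tenant uses its cheapest among the chosen.
{P2, P4}: C1→P2 3·21=63, C2→P2 4·24=96, C3→P2 10·11=110, C4→P2 4·25=100, C5→P4 2·19=38, C6→P4 7·20=140, C7→P4 3·17=51, C8→P4 2·7=14. Service cost 612.
{P1, P2}: service cost 736
{P2, P5}: service cost 833
Among all 15 size-2 choices, {P2, P4} is lowest.

Choose P2 and P4; total service cost 612.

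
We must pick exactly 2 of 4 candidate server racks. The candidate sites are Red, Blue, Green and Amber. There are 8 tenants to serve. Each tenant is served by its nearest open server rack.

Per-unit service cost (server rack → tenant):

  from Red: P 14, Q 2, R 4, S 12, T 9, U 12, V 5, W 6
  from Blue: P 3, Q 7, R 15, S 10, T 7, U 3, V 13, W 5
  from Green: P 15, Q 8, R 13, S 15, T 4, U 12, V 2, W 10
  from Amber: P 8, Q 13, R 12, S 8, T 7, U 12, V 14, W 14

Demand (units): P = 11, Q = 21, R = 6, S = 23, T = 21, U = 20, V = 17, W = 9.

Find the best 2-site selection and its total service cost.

With exactly 2 open, each tenant uses its cheapest among the chosen.
{Red, Blue}: P→Blue 3·11=33, Q→Red 2·21=42, R→Red 4·6=24, S→Blue 10·23=230, T→Blue 7·21=147, U→Blue 3·20=60, V→Red 5·17=85, W→Blue 5·9=45. Service cost 666.
{Blue, Green}: service cost 711
{Red, Amber}: service cost 864
Among all 6 size-2 choices, {Red, Blue} is lowest.

Choose Red and Blue; total service cost 666.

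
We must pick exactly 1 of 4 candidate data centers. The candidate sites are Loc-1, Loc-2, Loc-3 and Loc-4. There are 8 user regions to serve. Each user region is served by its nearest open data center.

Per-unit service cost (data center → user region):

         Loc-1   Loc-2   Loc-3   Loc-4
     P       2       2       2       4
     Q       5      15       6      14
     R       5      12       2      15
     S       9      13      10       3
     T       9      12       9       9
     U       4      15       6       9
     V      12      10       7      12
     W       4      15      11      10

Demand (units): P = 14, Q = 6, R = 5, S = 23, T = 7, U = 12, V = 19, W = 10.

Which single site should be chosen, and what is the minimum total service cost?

Choose Loc-1 only; total service cost 669.

With exactly 1 open, each user region uses its cheapest among the chosen.
{Loc-1}: P→Loc-1 2·14=28, Q→Loc-1 5·6=30, R→Loc-1 5·5=25, S→Loc-1 9·23=207, T→Loc-1 9·7=63, U→Loc-1 4·12=48, V→Loc-1 12·19=228, W→Loc-1 4·10=40. Service cost 669.
{Loc-3}: service cost 682
{Loc-4}: service cost 783
Among all 4 size-1 choices, {Loc-1} is lowest.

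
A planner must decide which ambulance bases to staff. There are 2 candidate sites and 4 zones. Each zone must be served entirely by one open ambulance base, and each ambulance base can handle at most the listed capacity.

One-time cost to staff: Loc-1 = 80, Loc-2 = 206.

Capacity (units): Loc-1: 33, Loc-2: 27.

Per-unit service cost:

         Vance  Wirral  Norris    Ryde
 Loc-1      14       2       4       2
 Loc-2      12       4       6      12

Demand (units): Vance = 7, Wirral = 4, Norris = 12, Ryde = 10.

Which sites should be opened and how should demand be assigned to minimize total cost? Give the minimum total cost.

Open {Loc-1}: Vance→Loc-1 14·7=98, Wirral→Loc-1 2·4=8, Norris→Loc-1 4·12=48, Ryde→Loc-1 2·10=20.
Loads: Loc-1 carries 33/33. Service 174; fixed 80; total 254.
Next best feasible plan costs 446.

Minimum total cost: 254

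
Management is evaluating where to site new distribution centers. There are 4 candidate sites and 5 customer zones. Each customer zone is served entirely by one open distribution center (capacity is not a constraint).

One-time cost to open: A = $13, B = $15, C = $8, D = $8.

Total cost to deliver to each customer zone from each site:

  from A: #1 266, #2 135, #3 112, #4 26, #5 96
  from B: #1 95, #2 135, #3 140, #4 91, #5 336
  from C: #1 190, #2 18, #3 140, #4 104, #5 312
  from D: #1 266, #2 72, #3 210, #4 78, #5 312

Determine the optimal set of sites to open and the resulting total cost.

For any fixed open set, each customer zone goes to its cheapest open site; total = fixed + service.
{A, B, C}: #1→B 95, #2→C 18, #3→A 112, #4→A 26, #5→A 96. Service 347; fixed 36; total 383.
{A, B, C, D}: #1→B 95, #2→C 18, #3→A 112, #4→A 26, #5→A 96. Service 347; fixed 44; total 391.
{A, B, D}: service 401 + fixed 36 = 437
{C}: #1→C 190, #2→C 18, #3→C 140, #4→C 104, #5→C 312. Service 764; fixed 8; total 772.
No other subset beats 383.

Open A, B and C; minimum total cost 383.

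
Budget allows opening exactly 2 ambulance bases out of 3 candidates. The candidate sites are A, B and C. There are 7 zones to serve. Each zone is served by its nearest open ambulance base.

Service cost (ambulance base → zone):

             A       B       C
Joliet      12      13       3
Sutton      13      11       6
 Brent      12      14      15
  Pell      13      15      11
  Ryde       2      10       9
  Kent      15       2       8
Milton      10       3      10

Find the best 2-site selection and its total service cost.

With exactly 2 open, each zone uses its cheapest among the chosen.
{B, C}: Joliet→C 3, Sutton→C 6, Brent→B 14, Pell→C 11, Ryde→C 9, Kent→B 2, Milton→B 3. Service cost 48.
{A, C}: service cost 52
{A, B}: service cost 55
Among all 3 size-2 choices, {B, C} is lowest.

Choose B and C; total service cost 48.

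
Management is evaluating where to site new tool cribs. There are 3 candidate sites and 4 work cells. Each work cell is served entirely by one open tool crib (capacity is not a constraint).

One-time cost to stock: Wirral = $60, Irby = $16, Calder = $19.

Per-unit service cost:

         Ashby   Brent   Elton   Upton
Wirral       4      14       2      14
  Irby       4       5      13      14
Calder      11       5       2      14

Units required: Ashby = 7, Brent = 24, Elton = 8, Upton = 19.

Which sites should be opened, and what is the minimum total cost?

For any fixed open set, each work cell goes to its cheapest open site; total = fixed + service.
{Irby, Calder}: Ashby→Irby 4·7=28, Brent→Irby 5·24=120, Elton→Calder 2·8=16, Upton→Irby 14·19=266. Service 430; fixed 35; total 465.
{Calder}: service 479 + fixed 19 = 498
{Wirral, Irby}: service 430 + fixed 76 = 506
{Wirral, Irby, Calder}: service 430 + fixed 95 = 525
(All 7 nonempty subsets were checked; Irby and Calder is lowest.)

Open Irby and Calder; minimum total cost 465.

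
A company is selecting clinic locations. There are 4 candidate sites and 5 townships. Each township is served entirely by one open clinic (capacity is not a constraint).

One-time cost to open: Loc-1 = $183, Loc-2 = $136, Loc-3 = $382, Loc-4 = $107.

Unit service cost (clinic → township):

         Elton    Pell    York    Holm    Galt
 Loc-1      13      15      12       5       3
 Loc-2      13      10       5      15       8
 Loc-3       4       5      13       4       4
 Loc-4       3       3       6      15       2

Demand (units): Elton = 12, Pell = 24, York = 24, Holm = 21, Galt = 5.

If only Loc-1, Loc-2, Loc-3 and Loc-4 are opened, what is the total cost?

Each township is assigned to its cheapest site among the open ones.
{Loc-1, Loc-2, Loc-3, Loc-4}: Elton→Loc-4 3·12=36, Pell→Loc-4 3·24=72, York→Loc-2 5·24=120, Holm→Loc-3 4·21=84, Galt→Loc-4 2·5=10. Service 322; fixed 808; total 1130.

Total cost: 1130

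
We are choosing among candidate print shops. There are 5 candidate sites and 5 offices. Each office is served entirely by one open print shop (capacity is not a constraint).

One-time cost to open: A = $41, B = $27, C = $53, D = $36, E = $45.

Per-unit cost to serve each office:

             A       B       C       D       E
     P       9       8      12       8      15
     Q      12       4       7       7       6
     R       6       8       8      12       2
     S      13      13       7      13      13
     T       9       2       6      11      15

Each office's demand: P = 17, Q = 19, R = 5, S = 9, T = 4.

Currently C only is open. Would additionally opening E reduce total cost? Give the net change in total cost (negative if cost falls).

Yes — net change −4 (cost falls by 4).

Current service cost with {C}: 464.
Adding E: each office re-picks its cheapest; new service cost 415, saving 49.
Extra fixed cost: 45. Net change = 45 − 49 = -4.
(Totals: 517 → 513.)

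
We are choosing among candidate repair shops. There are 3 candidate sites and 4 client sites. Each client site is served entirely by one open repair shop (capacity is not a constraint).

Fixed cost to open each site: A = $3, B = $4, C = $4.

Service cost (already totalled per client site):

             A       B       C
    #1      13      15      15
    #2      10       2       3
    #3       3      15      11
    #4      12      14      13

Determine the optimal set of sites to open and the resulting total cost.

Open A and B; minimum total cost 37.

For any fixed open set, each client site goes to its cheapest open site; total = fixed + service.
{A, B}: #1→A 13, #2→B 2, #3→A 3, #4→A 12. Service 30; fixed 7; total 37.
{A, C}: service 31 + fixed 7 = 38
{A}: #1→A 13, #2→A 10, #3→A 3, #4→A 12. Service 38; fixed 3; total 41.
{A, B, C}: #1→A 13, #2→B 2, #3→A 3, #4→A 12. Service 30; fixed 11; total 41.
(All 7 nonempty subsets were checked; A and B is lowest.)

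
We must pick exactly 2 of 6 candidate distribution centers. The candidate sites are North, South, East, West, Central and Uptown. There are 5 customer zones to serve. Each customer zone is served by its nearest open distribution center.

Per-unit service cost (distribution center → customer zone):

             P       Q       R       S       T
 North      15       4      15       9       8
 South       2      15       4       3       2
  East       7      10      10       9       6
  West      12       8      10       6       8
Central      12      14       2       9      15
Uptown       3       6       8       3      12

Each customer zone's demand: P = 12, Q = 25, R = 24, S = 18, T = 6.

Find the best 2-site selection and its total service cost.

With exactly 2 open, each customer zone uses its cheapest among the chosen.
{North, South}: P→South 2·12=24, Q→North 4·25=100, R→South 4·24=96, S→South 3·18=54, T→South 2·6=12. Service cost 286.
{South, Uptown}: service cost 336
{Central, Uptown}: service cost 360
Among all 15 size-2 choices, {North, South} is lowest.

Choose North and South; total service cost 286.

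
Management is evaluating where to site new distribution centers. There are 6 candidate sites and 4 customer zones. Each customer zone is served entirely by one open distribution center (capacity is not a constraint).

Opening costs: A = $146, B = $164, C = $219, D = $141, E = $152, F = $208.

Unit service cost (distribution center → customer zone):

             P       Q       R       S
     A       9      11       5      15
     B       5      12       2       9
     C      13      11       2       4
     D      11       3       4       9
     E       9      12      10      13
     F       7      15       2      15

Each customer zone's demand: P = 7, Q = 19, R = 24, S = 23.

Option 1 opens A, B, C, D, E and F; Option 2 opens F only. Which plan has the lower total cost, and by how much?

Option 2 is cheaper by 327.

Option 1: {A, B, C, D, E, F}: P→B 5·7=35, Q→D 3·19=57, R→B 2·24=48, S→C 4·23=92. Service 232; fixed 1030; total 1262.
Option 2: {F}: P→F 7·7=49, Q→F 15·19=285, R→F 2·24=48, S→F 15·23=345. Service 727; fixed 208; total 935.
Difference: |1262 − 935| = 327.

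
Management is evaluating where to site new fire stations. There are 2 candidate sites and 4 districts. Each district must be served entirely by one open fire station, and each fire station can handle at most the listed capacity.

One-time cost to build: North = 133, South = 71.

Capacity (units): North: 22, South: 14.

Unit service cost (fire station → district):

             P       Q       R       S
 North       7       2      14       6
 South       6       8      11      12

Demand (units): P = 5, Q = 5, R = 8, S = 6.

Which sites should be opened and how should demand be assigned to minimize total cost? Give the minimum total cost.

Open {North, South}: P→South 6·5=30, Q→North 2·5=10, R→South 11·8=88, S→North 6·6=36.
Loads: North carries 11/22, South carries 13/14. Service 164; fixed 204; total 368.
Next best feasible plan costs 373.

Minimum total cost: 368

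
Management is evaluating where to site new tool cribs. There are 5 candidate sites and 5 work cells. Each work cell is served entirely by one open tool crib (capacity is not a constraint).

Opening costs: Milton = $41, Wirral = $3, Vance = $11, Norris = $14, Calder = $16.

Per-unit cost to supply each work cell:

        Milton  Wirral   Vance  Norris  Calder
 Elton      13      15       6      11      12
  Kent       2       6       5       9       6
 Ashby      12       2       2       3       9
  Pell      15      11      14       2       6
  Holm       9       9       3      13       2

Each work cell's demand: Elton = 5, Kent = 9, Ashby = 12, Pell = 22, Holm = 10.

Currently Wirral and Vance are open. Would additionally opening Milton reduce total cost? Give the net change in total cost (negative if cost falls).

Current service cost with {Wirral, Vance}: 371.
Adding Milton: each work cell re-picks its cheapest; new service cost 344, saving 27.
Extra fixed cost: 41. Net change = 41 − 27 = 14.
(Totals: 385 → 399.)

No — net change +14 (cost rises by 14).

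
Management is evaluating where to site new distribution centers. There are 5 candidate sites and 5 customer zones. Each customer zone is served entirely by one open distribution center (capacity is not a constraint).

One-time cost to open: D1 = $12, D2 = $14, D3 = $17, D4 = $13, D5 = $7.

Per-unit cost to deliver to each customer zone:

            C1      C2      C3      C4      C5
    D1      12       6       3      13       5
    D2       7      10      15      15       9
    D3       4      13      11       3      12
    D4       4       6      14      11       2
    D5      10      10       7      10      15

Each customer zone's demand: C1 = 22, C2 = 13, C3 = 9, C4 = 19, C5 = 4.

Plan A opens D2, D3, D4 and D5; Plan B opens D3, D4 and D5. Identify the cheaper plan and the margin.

Plan B is cheaper by 14.

Plan A: {D2, D3, D4, D5}: C1→D3 4·22=88, C2→D4 6·13=78, C3→D5 7·9=63, C4→D3 3·19=57, C5→D4 2·4=8. Service 294; fixed 51; total 345.
Plan B: {D3, D4, D5}: C1→D3 4·22=88, C2→D4 6·13=78, C3→D5 7·9=63, C4→D3 3·19=57, C5→D4 2·4=8. Service 294; fixed 37; total 331.
Difference: |345 − 331| = 14.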